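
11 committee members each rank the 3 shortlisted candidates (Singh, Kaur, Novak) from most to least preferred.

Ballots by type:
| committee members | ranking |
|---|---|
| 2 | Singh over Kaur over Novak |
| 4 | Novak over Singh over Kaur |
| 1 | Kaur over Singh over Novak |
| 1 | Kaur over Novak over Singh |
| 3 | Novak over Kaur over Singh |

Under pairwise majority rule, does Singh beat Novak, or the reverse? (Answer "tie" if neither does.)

Ballots ranking Singh above Novak: 2 + 1 = 3.
Ballots ranking Novak above Singh: 11 − 3 = 8.
Novak wins the head-to-head 8–3.

Novak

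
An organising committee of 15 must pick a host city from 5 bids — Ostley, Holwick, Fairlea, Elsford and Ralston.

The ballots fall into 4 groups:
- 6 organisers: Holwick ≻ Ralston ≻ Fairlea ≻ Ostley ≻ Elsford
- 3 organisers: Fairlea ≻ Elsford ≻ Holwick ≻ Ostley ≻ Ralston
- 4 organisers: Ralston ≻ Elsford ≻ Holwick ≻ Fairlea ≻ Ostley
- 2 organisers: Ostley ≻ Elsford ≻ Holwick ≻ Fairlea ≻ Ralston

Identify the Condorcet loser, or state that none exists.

none

Head-to-head results (15 organisers):
Ostley vs Holwick: Ostley preferred on 2 ballots; Holwick wins 13–2.
Ostley vs Fairlea: Fairlea wins 13–2.
Ostley vs Elsford: 8 to 7, Ostley.
Ostley vs Ralston: 3+2 = 5 for Ostley, 10 for Ralston — Ralston by 10–5.
Holwick vs Fairlea: Holwick wins 12–3.
Holwick vs Elsford: Elsford, 9–6.
Holwick–Ralston: Holwick 11–4.
Fairlea vs Elsford: Fairlea, 9–6.
Fairlea vs Ralston: Fairlea is ranked higher on 3+2 = 5 ballots, Ralston on 10. Ralston wins 10–5.
Elsford–Ralston: Ralston 10–5.
Each city has at least one pairwise win (Ostley beats Elsford; Holwick beats Ostley; Fairlea beats Ostley; Elsford beats Holwick; Ralston beats Ostley) — no Condorcet loser.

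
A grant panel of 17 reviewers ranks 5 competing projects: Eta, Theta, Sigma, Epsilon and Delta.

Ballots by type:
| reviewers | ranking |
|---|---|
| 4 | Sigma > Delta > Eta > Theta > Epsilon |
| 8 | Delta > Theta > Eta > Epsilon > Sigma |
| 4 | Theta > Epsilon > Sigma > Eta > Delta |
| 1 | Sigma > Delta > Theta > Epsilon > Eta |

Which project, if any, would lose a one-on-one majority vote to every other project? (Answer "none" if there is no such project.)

none

Pairwise majorities:
Eta vs Theta: Theta, 13–4.
Eta vs Sigma: Sigma, 9–8.
Eta vs Epsilon: Eta, 12–5.
Eta vs Delta: Delta, 13–4.
Theta–Sigma: Theta 12–5.
Theta vs Epsilon: Theta preferred on 4+8+4+1 = 17 ballots; Theta wins 17–0.
Theta vs Delta: Theta preferred on 4 ballots; Delta wins 13–4.
Sigma–Epsilon: Epsilon 12–5.
Sigma vs Delta: 4+4+1 = 9 for Sigma, 8 for Delta — Sigma by 9–8.
Epsilon vs Delta: 4 for Epsilon, 13 for Delta — Delta by 13–4.
Each project has at least one pairwise win (Eta beats Epsilon; Theta beats Eta; Sigma beats Eta; Epsilon beats Sigma; Delta beats Eta) — no Condorcet loser.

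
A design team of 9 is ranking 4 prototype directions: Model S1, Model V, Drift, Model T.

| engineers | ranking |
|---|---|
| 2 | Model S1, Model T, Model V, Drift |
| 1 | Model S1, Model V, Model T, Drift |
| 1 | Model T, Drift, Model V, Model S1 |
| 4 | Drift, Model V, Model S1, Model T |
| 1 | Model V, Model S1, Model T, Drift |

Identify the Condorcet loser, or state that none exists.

none

Pairwise majorities:
Model S1–Model V: Model V 6–3.
Model S1 vs Drift: Model S1 preferred on 2+1+1 = 4 ballots; Drift wins 5–4.
Model S1 vs Model T: 2+1+4+1 = 8 for Model S1, 1 for Model T — Model S1 by 8–1.
Model V vs Drift: Drift, 5–4.
Model V vs Model T: Model V, 6–3.
Drift vs Model T: 4 for Drift, 5 for Model T — Model T by 5–4.
No design is winless: Model S1 beats Model T; Model V beats Model S1; Drift beats Model S1; Model T beats Drift. There is no Condorcet loser.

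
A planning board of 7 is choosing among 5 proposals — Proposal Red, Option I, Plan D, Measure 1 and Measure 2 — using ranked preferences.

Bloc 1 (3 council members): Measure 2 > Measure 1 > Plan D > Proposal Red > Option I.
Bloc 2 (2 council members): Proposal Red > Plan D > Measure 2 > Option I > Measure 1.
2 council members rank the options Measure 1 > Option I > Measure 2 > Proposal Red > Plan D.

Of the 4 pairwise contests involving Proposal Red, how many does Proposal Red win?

2

Proposal Red against each rival (7 council members):
Proposal Red–Option I: Proposal Red 5–2.
Proposal Red vs Plan D: 4 to 3, Proposal Red.
Proposal Red–Measure 1: Measure 1 5–2.
Proposal Red vs Measure 2: Measure 2 wins 5–2.
Proposal Red beats Option I, Plan D; loses to Measure 1, Measure 2 — 2 pairwise wins.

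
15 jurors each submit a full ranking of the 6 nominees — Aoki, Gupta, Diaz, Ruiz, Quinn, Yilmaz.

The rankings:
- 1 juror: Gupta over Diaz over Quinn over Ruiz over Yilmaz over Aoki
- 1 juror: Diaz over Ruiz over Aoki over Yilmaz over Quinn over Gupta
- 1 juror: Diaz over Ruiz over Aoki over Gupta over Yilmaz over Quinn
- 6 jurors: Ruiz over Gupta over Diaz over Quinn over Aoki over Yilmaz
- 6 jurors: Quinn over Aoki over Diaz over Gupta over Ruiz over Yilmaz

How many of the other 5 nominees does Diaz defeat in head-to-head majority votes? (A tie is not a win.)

5

Diaz against each rival (15 jurors):
Diaz vs Aoki: Diaz, 9–6.
Diaz vs Gupta: 1+1+6 = 8 for Diaz, 7 for Gupta — Diaz by 8–7.
Diaz vs Ruiz: 9 to 6, Diaz.
Diaz vs Quinn: Diaz is ranked higher on 1+1+1+6 = 9 ballots, Quinn on 6. Diaz wins 9–6.
Diaz vs Yilmaz: Diaz, 15–0.
Diaz beats Aoki, Gupta, Ruiz, Quinn, Yilmaz — 5 pairwise wins.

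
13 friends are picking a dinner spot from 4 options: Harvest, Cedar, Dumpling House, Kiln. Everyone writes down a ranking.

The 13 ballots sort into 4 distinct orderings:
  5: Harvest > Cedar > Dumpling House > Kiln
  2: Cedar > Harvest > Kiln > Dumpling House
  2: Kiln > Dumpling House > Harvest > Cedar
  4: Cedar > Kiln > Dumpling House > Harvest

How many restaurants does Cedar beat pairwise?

2

Cedar against each rival (13 friends):
Cedar vs Harvest: Cedar is ranked higher on 2+4 = 6 ballots, Harvest on 7. Harvest wins 7–6.
Cedar–Dumpling House: Cedar 11–2.
Cedar vs Kiln: 5+2+4 = 11 for Cedar, 2 for Kiln — Cedar by 11–2.
Cedar beats Dumpling House, Kiln; loses to Harvest — 2 pairwise wins.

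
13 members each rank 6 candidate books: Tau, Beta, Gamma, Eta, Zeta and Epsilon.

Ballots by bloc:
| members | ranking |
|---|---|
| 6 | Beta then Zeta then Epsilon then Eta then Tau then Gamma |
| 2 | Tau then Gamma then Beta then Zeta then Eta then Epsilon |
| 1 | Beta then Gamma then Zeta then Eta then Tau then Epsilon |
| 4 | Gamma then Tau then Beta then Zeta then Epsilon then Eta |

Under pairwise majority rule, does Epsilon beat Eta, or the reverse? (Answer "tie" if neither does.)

Ballots ranking Epsilon above Eta: 6 + 4 = 10.
Ballots ranking Eta above Epsilon: 13 − 10 = 3.
Epsilon wins the head-to-head 10–3.

Epsilon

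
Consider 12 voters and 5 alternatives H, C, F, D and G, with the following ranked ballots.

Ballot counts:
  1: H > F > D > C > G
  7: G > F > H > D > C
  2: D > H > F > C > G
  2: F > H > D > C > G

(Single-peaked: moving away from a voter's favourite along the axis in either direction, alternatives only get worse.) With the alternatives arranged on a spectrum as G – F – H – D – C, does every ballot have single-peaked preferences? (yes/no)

Axis positions: G=1, F=2, H=3, D=4, C=5.
Group 1 (peak H at position 3): ranking walks positions 3-2-4-5-1, expanding outward from the peak — single-peaked.
Group 2 (peak G at position 1): ranking walks positions 1-2-3-4-5, expanding outward from the peak — single-peaked.
Group 3 (peak D at position 4): ranking walks positions 4-3-2-5-1, expanding outward from the peak — single-peaked.
Group 4 (peak F at position 2): ranking walks positions 2-3-4-5-1, expanding outward from the peak — single-peaked.
Every ranking is single-peaked on this axis.

yes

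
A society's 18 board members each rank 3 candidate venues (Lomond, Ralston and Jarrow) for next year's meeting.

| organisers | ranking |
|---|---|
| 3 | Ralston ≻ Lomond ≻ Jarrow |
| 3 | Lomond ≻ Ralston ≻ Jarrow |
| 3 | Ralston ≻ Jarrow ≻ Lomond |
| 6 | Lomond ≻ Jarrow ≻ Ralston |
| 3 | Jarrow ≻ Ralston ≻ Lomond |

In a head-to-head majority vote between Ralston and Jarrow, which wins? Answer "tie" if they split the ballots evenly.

tie

Ballots ranking Ralston above Jarrow: 3 + 3 + 3 = 9.
Ballots ranking Jarrow above Ralston: 18 − 9 = 9.
9–9: the pair ties.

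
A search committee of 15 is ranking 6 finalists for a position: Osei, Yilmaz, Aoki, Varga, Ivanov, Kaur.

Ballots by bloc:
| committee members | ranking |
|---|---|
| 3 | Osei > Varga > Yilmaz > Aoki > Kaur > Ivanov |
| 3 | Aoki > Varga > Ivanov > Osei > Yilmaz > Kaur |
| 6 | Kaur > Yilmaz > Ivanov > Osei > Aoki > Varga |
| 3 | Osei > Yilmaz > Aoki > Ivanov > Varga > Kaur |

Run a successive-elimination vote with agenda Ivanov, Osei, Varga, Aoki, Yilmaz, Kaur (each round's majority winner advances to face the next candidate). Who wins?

Round 1: Ivanov vs Osei — 9–6, Ivanov advances.
Round 2: Ivanov vs Varga — 9–6, Ivanov advances.
Round 3: Ivanov vs Aoki — 6–9, Aoki advances.
Round 4: Aoki vs Yilmaz — 3–12, Yilmaz advances.
Round 5: Yilmaz vs Kaur — 9–6, Yilmaz advances.
Yilmaz survives the agenda.

Yilmaz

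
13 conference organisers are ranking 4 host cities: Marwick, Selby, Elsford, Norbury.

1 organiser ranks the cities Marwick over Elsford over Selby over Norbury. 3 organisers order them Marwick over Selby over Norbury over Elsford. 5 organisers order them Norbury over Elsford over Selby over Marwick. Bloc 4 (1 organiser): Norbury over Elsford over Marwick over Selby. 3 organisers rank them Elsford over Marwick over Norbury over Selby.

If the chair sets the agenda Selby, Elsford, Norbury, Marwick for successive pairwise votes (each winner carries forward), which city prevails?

Marwick

Round 1: Selby vs Elsford — 3–10, Elsford advances.
Round 2: Elsford vs Norbury — 4–9, Norbury advances.
Round 3: Norbury vs Marwick — 6–7, Marwick advances.
Marwick survives the agenda.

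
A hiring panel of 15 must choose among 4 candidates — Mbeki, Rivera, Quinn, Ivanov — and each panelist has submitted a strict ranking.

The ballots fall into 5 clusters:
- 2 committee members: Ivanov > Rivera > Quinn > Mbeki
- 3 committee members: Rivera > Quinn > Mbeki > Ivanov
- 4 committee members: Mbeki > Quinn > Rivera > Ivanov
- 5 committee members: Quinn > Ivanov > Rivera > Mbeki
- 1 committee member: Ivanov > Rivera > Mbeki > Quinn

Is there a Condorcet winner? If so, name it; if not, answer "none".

Pairwise majorities:
Mbeki vs Rivera: Rivera, 11–4.
Mbeki vs Quinn: Quinn, 10–5.
Mbeki vs Ivanov: Ivanov wins 8–7.
Rivera–Quinn: Quinn 9–6.
Rivera–Ivanov: Ivanov 8–7.
Quinn–Ivanov: Quinn 12–3.
Quinn beats each of Mbeki, Rivera, Ivanov — Quinn is the Condorcet winner.

Quinn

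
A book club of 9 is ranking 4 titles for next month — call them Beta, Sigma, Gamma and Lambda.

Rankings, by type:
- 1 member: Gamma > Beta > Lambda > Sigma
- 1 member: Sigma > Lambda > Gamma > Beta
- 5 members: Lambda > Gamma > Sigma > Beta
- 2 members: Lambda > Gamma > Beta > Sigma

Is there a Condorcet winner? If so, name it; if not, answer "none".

Lambda

Check each pair by majority over 9 ballots:
Beta vs Sigma: Sigma wins 6–3.
Beta vs Gamma: Gamma, 9–0.
Beta vs Lambda: Lambda wins 8–1.
Sigma vs Gamma: Gamma, 8–1.
Sigma vs Lambda: Lambda, 8–1.
Gamma–Lambda: Lambda 8–1.
Lambda wins every pairwise contest, so Lambda is the Condorcet winner.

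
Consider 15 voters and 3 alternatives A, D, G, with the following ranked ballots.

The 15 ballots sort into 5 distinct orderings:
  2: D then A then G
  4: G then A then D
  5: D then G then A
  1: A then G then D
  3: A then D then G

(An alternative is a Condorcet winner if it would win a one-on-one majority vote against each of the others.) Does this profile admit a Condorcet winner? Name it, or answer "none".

none

Head-to-head results (15 voters):
A vs D: A preferred on 4+1+3 = 8 ballots; A wins 8–7.
A vs G: A is ranked higher on 2+1+3 = 6 ballots, G on 9. G wins 9–6.
D vs G: D preferred on 2+5+3 = 10 ballots; D wins 10–5.
Every alternative loses at least once (A loses to G; D loses to A; G loses to D). The majority relation contains the cycle A > D > G > A, so there is no Condorcet winner.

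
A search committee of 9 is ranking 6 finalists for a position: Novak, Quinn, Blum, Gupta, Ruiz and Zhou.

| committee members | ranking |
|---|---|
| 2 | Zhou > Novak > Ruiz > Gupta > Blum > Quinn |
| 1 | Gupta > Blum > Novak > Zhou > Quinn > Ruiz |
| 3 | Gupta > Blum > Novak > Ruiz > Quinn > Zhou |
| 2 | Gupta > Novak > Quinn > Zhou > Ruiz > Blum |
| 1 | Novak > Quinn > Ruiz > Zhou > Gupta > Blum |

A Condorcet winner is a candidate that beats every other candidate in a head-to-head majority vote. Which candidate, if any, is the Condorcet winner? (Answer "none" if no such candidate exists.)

Gupta

Check each pair by majority over 9 ballots:
Novak vs Quinn: 2+1+3+2+1 = 9 for Novak, 0 for Quinn — Novak by 9–0.
Novak vs Blum: Novak is ranked higher on 2+2+1 = 5 ballots, Blum on 4. Novak wins 5–4.
Novak vs Gupta: 3 to 6, Gupta.
Novak vs Ruiz: 9 to 0, Novak.
Novak vs Zhou: 7 to 2, Novak.
Quinn vs Blum: 2+1 = 3 for Quinn, 6 for Blum — Blum by 6–3.
Quinn vs Gupta: Quinn preferred on 1 ballot; Gupta wins 8–1.
Quinn vs Ruiz: 1+2+1 = 4 for Quinn, 5 for Ruiz — Ruiz by 5–4.
Quinn vs Zhou: Quinn preferred on 3+2+1 = 6 ballots; Quinn wins 6–3.
Blum vs Gupta: 0 for Blum, 9 for Gupta — Gupta by 9–0.
Blum vs Ruiz: Blum is ranked higher on 1+3 = 4 ballots, Ruiz on 5. Ruiz wins 5–4.
Blum vs Zhou: 4 to 5, Zhou.
Gupta vs Ruiz: 1+3+2 = 6 for Gupta, 3 for Ruiz — Gupta by 6–3.
Gupta vs Zhou: Gupta is ranked higher on 1+3+2 = 6 ballots, Zhou on 3. Gupta wins 6–3.
Ruiz vs Zhou: 3+1 = 4 for Ruiz, 5 for Zhou — Zhou by 5–4.
Only Gupta has no losses; Gupta is the Condorcet winner.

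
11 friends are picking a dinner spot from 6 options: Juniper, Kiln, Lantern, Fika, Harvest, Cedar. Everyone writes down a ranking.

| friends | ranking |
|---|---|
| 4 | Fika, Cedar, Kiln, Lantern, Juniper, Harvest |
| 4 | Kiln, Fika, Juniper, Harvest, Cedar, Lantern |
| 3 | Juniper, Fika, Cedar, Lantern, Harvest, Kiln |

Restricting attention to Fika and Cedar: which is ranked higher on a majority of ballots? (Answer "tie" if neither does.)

Ballots ranking Fika above Cedar: 4 + 4 + 3 = 11.
Ballots ranking Cedar above Fika: 11 − 11 = 0.
Fika wins the head-to-head 11–0.

Fika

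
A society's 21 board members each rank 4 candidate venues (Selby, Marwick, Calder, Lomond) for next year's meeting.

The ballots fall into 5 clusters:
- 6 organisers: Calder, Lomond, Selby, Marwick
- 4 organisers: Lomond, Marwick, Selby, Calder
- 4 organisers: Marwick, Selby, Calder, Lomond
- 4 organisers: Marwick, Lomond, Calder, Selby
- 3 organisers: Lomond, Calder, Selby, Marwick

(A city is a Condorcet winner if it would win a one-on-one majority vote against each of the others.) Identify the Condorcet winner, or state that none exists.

Lomond

Pairwise majorities:
Selby vs Marwick: Selby is ranked higher on 6+3 = 9 ballots, Marwick on 12. Marwick wins 12–9.
Selby–Calder: Calder 13–8.
Selby vs Lomond: 4 for Selby, 17 for Lomond — Lomond by 17–4.
Marwick vs Calder: Marwick wins 12–9.
Marwick vs Lomond: Lomond, 13–8.
Calder vs Lomond: 6+4 = 10 for Calder, 11 for Lomond — Lomond by 11–10.
Lomond wins every pairwise contest, so Lomond is the Condorcet winner.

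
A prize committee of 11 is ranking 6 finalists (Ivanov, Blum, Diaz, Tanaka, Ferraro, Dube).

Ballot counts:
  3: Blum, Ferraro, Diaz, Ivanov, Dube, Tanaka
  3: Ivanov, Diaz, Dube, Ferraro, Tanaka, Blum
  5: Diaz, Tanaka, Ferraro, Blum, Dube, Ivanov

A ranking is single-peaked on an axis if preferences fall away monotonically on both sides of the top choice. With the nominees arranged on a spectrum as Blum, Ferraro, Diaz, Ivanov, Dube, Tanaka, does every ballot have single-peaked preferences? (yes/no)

Axis positions: Blum=1, Ferraro=2, Diaz=3, Ivanov=4, Dube=5, Tanaka=6.
Group 1 (peak Blum at position 1): ranking walks positions 1-2-3-4-5-6, expanding outward from the peak — single-peaked.
Group 2 (peak Ivanov at position 4): ranking walks positions 4-3-5-2-6-1, expanding outward from the peak — single-peaked.
Group 3: ranking walks positions 3-6-2-1-5-4; Tanaka is ranked above Ivanov even though Ivanov lies between Tanaka and the peak Diaz on the axis — preferences dip and rise again. Not single-peaked.
Group 3 violates single-peakedness, so the profile is not single-peaked on this axis.

no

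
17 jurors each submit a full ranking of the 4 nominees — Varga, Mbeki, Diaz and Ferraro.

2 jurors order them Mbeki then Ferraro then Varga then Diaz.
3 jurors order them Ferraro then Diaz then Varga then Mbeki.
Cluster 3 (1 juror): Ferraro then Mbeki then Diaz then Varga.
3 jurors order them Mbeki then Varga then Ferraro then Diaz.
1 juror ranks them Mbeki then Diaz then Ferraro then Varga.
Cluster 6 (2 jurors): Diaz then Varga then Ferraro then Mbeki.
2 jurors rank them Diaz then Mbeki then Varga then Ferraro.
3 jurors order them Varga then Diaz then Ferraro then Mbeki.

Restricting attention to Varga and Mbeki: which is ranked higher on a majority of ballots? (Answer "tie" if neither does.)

Mbeki

Ballots ranking Varga above Mbeki: 3 + 2 + 3 = 8.
Ballots ranking Mbeki above Varga: 17 − 8 = 9.
Mbeki wins the head-to-head 9–8.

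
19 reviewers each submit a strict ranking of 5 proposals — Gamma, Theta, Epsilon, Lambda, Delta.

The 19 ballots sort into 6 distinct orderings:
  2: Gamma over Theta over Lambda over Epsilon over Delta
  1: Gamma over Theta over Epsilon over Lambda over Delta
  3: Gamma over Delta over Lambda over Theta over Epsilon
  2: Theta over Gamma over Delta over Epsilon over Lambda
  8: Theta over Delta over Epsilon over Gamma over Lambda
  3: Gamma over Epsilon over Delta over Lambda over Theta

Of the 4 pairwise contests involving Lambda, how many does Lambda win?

Lambda against each rival (19 reviewers):
Lambda vs Gamma: Gamma, 19–0.
Lambda vs Theta: Theta wins 13–6.
Lambda vs Epsilon: Epsilon, 14–5.
Lambda–Delta: Delta 16–3.
Lambda beats no one; loses to Gamma, Theta, Epsilon, Delta — 0 pairwise wins.

0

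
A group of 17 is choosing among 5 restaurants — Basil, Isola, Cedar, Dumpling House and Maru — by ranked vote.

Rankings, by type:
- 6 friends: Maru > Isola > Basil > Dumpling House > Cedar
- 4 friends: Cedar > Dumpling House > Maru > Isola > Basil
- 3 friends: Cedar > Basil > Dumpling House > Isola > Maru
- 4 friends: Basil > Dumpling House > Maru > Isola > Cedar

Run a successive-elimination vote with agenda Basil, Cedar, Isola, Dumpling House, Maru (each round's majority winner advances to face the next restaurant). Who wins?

Dumpling House

Round 1: Basil vs Cedar — 10–7, Basil advances.
Round 2: Basil vs Isola — 7–10, Isola advances.
Round 3: Isola vs Dumpling House — 6–11, Dumpling House advances.
Round 4: Dumpling House vs Maru — 11–6, Dumpling House advances.
Dumpling House survives the agenda.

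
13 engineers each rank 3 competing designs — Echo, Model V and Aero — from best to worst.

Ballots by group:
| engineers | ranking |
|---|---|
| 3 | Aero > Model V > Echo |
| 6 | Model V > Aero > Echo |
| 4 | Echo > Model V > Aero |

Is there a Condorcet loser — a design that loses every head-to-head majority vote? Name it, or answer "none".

Head-to-head results (13 engineers):
Echo vs Model V: Echo preferred on 4 ballots; Model V wins 9–4.
Echo vs Aero: 4 to 9, Aero.
Model V vs Aero: Model V, 10–3.
Echo loses to every other design — it is the Condorcet loser.

Echo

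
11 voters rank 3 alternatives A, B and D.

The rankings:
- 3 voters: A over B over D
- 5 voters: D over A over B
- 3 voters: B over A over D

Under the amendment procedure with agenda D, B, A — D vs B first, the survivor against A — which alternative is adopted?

Round 1: D vs B — 5–6, B advances.
Round 2: B vs A — 3–8, A advances.
The agenda winner is A.

A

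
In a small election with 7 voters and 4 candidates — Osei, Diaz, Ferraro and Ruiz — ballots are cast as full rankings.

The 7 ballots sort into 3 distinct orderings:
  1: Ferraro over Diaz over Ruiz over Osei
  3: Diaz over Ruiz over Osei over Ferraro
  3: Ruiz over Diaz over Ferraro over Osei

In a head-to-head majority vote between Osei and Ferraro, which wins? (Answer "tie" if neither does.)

Ballots ranking Osei above Ferraro: 3.
Ballots ranking Ferraro above Osei: 7 − 3 = 4.
Ferraro wins the head-to-head 4–3.

Ferraro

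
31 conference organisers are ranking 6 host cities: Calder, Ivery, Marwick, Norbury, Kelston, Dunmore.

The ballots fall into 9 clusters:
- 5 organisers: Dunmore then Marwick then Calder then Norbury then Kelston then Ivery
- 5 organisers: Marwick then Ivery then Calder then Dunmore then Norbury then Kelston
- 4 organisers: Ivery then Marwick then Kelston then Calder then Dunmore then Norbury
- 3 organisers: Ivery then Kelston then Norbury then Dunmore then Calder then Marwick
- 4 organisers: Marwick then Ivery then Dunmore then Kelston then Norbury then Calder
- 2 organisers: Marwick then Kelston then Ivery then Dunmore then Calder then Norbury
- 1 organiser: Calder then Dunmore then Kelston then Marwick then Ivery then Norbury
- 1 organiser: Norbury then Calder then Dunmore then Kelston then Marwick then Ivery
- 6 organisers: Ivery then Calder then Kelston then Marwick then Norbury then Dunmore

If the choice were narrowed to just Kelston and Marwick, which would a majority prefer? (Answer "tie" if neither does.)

Marwick

Ballots ranking Kelston above Marwick: 3 + 1 + 1 + 6 = 11.
Ballots ranking Marwick above Kelston: 31 − 11 = 20.
Marwick wins the head-to-head 20–11.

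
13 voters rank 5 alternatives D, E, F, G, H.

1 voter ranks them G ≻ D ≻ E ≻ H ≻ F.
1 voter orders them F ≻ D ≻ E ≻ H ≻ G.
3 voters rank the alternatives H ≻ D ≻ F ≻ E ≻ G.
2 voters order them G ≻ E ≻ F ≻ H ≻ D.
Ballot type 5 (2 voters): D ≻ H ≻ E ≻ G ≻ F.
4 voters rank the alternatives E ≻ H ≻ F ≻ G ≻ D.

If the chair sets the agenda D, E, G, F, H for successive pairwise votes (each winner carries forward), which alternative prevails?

Round 1: D vs E — 7–6, D advances.
Round 2: D vs G — 6–7, G advances.
Round 3: G vs F — 5–8, F advances.
Round 4: F vs H — 3–10, H advances.
The agenda winner is H.

H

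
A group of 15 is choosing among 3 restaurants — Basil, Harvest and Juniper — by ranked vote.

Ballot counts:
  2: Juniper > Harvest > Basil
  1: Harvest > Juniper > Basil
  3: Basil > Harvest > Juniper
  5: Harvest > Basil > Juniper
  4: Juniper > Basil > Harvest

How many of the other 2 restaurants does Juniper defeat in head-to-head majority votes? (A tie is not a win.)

Juniper against each rival (15 friends):
Juniper vs Basil: 2+1+4 = 7 for Juniper, 8 for Basil — Basil by 8–7.
Juniper vs Harvest: 2+4 = 6 for Juniper, 9 for Harvest — Harvest by 9–6.
Juniper beats no one; loses to Basil, Harvest — 0 pairwise wins.

0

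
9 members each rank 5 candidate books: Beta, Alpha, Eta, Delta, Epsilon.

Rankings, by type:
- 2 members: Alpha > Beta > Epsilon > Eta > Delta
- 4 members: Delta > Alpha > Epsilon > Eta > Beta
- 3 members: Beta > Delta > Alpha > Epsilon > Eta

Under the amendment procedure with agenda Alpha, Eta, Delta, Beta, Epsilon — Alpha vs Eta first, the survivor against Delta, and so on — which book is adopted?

Beta

Round 1: Alpha vs Eta — 9–0, Alpha advances.
Round 2: Alpha vs Delta — 2–7, Delta advances.
Round 3: Delta vs Beta — 4–5, Beta advances.
Round 4: Beta vs Epsilon — 5–4, Beta advances.
The agenda winner is Beta.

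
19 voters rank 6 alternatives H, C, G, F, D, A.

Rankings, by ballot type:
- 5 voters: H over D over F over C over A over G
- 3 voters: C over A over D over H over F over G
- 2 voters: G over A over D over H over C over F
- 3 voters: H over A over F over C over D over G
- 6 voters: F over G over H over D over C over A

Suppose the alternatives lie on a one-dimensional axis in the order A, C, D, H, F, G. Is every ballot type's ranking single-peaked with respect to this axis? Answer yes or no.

Axis positions: A=1, C=2, D=3, H=4, F=5, G=6.
Ballot type 1 (peak H at position 4): ranking walks positions 4-3-5-2-1-6, expanding outward from the peak — single-peaked.
Ballot type 2 (peak C at position 2): ranking walks positions 2-1-3-4-5-6, expanding outward from the peak — single-peaked.
Ballot type 3: ranking walks positions 6-1-3-4-2-5; A is ranked above F even though F lies between A and the peak G on the axis — preferences dip and rise again. Not single-peaked.
Ballot type 4: ranking walks positions 4-1-5-2-3-6; A is ranked above D even though D lies between A and the peak H on the axis — preferences dip and rise again. Not single-peaked.
Ballot type 5 (peak F at position 5): ranking walks positions 5-6-4-3-2-1, expanding outward from the peak — single-peaked.
Ballot type 3 violates single-peakedness, so the profile is not single-peaked on this axis.

no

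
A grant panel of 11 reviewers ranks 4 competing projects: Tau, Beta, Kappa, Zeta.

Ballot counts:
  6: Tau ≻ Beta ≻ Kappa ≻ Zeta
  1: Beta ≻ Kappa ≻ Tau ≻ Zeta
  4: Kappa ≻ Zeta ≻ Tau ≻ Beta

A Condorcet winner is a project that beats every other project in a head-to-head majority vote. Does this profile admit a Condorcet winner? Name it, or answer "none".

Pairwise majorities:
Tau vs Beta: 6+4 = 10 for Tau, 1 for Beta — Tau by 10–1.
Tau vs Kappa: Tau is ranked higher on 6 ballots, Kappa on 5. Tau wins 6–5.
Tau vs Zeta: 7 to 4, Tau.
Beta vs Kappa: Beta preferred on 6+1 = 7 ballots; Beta wins 7–4.
Beta vs Zeta: Beta preferred on 6+1 = 7 ballots; Beta wins 7–4.
Kappa vs Zeta: Kappa is ranked higher on 6+1+4 = 11 ballots, Zeta on 0. Kappa wins 11–0.
Tau defeats every rival head-to-head and is the Condorcet winner.

Tau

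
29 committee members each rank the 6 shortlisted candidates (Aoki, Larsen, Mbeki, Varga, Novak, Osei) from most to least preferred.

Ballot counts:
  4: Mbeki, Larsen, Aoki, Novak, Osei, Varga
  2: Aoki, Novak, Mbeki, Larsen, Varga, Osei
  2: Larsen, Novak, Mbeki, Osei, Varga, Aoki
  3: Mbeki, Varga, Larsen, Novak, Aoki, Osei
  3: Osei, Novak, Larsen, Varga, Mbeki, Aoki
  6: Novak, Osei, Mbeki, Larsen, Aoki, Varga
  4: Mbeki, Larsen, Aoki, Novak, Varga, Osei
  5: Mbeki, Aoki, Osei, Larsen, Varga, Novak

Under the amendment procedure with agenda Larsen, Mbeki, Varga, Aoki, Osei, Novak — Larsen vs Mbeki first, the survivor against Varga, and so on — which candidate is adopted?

Round 1: Larsen vs Mbeki — 5–24, Mbeki advances.
Round 2: Mbeki vs Varga — 26–3, Mbeki advances.
Round 3: Mbeki vs Aoki — 27–2, Mbeki advances.
Round 4: Mbeki vs Osei — 20–9, Mbeki advances.
Round 5: Mbeki vs Novak — 16–13, Mbeki advances.
The agenda winner is Mbeki.

Mbeki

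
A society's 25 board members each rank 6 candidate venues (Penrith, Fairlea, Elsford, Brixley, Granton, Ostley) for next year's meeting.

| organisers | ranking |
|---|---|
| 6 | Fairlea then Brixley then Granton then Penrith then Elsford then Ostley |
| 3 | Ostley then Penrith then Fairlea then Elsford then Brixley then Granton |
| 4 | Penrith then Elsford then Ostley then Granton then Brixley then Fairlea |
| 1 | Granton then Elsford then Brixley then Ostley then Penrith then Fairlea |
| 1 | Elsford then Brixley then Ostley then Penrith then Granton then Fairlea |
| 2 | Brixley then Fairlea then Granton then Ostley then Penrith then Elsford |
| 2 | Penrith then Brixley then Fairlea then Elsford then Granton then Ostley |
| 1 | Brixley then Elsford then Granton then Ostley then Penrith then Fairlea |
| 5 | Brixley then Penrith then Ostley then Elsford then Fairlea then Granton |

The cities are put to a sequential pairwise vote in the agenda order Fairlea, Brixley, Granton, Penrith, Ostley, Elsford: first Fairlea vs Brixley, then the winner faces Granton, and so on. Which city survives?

Brixley

Round 1: Fairlea vs Brixley — 9–16, Brixley advances.
Round 2: Brixley vs Granton — 20–5, Brixley advances.
Round 3: Brixley vs Penrith — 16–9, Brixley advances.
Round 4: Brixley vs Ostley — 18–7, Brixley advances.
Round 5: Brixley vs Elsford — 16–9, Brixley advances.
Brixley survives the agenda.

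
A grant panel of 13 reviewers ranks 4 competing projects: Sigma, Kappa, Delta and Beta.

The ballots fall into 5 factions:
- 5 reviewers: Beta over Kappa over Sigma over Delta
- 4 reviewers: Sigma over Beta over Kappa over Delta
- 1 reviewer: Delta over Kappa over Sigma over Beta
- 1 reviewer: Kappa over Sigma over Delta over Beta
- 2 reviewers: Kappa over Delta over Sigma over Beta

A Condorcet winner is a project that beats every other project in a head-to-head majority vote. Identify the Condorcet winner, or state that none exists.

Pairwise majorities:
Sigma vs Kappa: Sigma is ranked higher on 4 ballots, Kappa on 9. Kappa wins 9–4.
Sigma vs Delta: Sigma is ranked higher on 5+4+1 = 10 ballots, Delta on 3. Sigma wins 10–3.
Sigma vs Beta: 8 to 5, Sigma.
Kappa vs Delta: Kappa is ranked higher on 5+4+1+2 = 12 ballots, Delta on 1. Kappa wins 12–1.
Kappa vs Beta: 4 to 9, Beta.
Delta vs Beta: Delta is ranked higher on 1+1+2 = 4 ballots, Beta on 9. Beta wins 9–4.
Every project loses at least once (Sigma loses to Kappa; Kappa loses to Beta; Delta loses to Sigma; Beta loses to Sigma). The majority relation contains the cycle Sigma → Beta → Kappa → Sigma, so there is no Condorcet winner.

none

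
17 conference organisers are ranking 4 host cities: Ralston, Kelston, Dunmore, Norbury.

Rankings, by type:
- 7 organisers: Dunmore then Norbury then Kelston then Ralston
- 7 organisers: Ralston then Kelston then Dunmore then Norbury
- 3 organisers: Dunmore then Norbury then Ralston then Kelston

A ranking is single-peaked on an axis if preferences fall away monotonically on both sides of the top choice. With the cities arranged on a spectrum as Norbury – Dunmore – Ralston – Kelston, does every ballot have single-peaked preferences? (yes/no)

no

Axis positions: Norbury=1, Dunmore=2, Ralston=3, Kelston=4.
Type 1: ranking walks positions 2-1-4-3; Kelston is ranked above Ralston even though Ralston lies between Kelston and the peak Dunmore on the axis — preferences dip and rise again. Not single-peaked.
Type 2 (peak Ralston at position 3): ranking walks positions 3-4-2-1, expanding outward from the peak — single-peaked.
Type 3 (peak Dunmore at position 2): ranking walks positions 2-1-3-4, expanding outward from the peak — single-peaked.
Type 1 violates single-peakedness, so the profile is not single-peaked on this axis.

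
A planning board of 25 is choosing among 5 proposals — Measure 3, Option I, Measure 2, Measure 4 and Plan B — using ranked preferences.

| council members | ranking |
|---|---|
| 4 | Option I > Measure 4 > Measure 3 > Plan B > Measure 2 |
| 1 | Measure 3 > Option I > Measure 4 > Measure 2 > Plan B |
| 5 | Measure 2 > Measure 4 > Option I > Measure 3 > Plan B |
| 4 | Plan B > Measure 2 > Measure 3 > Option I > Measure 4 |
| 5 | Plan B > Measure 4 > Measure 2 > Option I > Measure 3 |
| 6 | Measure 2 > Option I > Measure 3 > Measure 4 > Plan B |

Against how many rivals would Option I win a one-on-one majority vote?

Option I against each rival (25 council members):
Option I vs Measure 3: Option I wins 20–5.
Option I vs Measure 2: Measure 2, 20–5.
Option I vs Measure 4: Option I wins 15–10.
Option I–Plan B: Option I 16–9.
Option I beats Measure 3, Measure 4, Plan B; loses to Measure 2 — 3 pairwise wins.

3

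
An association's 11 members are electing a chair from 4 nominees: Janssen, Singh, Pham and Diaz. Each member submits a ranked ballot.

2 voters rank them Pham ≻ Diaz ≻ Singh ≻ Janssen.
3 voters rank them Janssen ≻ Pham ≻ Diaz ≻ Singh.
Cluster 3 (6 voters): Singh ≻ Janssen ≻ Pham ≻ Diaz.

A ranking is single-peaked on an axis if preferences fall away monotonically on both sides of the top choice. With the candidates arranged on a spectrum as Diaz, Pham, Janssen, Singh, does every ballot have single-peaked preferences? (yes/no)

no

Axis positions: Diaz=1, Pham=2, Janssen=3, Singh=4.
Cluster 1: ranking walks positions 2-1-4-3; Singh is ranked above Janssen even though Janssen lies between Singh and the peak Pham on the axis — preferences dip and rise again. Not single-peaked.
Cluster 2 (peak Janssen at position 3): ranking walks positions 3-2-1-4, expanding outward from the peak — single-peaked.
Cluster 3 (peak Singh at position 4): ranking walks positions 4-3-2-1, expanding outward from the peak — single-peaked.
Cluster 1 violates single-peakedness, so the profile is not single-peaked on this axis.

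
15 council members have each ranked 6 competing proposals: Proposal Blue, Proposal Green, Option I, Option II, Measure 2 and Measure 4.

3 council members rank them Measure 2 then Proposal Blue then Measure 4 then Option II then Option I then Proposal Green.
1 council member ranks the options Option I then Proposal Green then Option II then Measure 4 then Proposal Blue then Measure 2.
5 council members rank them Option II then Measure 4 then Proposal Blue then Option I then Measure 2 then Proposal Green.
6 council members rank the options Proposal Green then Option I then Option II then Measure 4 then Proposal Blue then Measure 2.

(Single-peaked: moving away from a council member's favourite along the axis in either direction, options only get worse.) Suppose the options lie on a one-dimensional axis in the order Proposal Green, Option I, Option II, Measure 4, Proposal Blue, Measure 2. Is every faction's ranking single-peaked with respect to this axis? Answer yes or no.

yes

Axis positions: Proposal Green=1, Option I=2, Option II=3, Measure 4=4, Proposal Blue=5, Measure 2=6.
Faction 1 (peak Measure 2 at position 6): ranking walks positions 6-5-4-3-2-1, expanding outward from the peak — single-peaked.
Faction 2 (peak Option I at position 2): ranking walks positions 2-1-3-4-5-6, expanding outward from the peak — single-peaked.
Faction 3 (peak Option II at position 3): ranking walks positions 3-4-5-2-6-1, expanding outward from the peak — single-peaked.
Faction 4 (peak Proposal Green at position 1): ranking walks positions 1-2-3-4-5-6, expanding outward from the peak — single-peaked.
Every ranking is single-peaked on this axis.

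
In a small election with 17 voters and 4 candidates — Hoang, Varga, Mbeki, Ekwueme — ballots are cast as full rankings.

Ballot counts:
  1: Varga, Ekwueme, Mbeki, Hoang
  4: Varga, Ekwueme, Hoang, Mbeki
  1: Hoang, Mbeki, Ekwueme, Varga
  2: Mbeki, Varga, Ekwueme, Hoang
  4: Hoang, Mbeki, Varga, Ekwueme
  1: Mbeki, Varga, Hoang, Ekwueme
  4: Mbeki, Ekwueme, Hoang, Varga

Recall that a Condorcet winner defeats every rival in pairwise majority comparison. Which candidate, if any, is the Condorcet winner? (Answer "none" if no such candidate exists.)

none

Check each pair by majority over 17 ballots:
Hoang vs Varga: Hoang, 9–8.
Hoang vs Mbeki: Hoang wins 9–8.
Hoang vs Ekwueme: Ekwueme, 11–6.
Varga vs Mbeki: Mbeki wins 12–5.
Varga vs Ekwueme: Varga, 12–5.
Mbeki–Ekwueme: Mbeki 12–5.
Every candidate loses at least once (Hoang loses to Ekwueme; Varga loses to Hoang; Mbeki loses to Hoang; Ekwueme loses to Varga). The majority relation contains the cycle Hoang → Varga → Ekwueme → Hoang, so there is no Condorcet winner.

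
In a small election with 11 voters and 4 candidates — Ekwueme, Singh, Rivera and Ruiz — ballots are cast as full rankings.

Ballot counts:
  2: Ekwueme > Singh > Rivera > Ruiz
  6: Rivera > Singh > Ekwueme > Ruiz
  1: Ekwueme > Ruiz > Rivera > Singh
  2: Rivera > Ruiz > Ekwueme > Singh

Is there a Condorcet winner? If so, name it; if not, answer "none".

Check each pair by majority over 11 ballots:
Ekwueme vs Singh: Ekwueme is ranked higher on 2+1+2 = 5 ballots, Singh on 6. Singh wins 6–5.
Ekwueme vs Rivera: Ekwueme preferred on 2+1 = 3 ballots; Rivera wins 8–3.
Ekwueme vs Ruiz: 2+6+1 = 9 for Ekwueme, 2 for Ruiz — Ekwueme by 9–2.
Singh vs Rivera: 2 for Singh, 9 for Rivera — Rivera by 9–2.
Singh vs Ruiz: 8 to 3, Singh.
Rivera vs Ruiz: Rivera preferred on 2+6+2 = 10 ballots; Rivera wins 10–1.
Rivera defeats every rival head-to-head and is the Condorcet winner.

Rivera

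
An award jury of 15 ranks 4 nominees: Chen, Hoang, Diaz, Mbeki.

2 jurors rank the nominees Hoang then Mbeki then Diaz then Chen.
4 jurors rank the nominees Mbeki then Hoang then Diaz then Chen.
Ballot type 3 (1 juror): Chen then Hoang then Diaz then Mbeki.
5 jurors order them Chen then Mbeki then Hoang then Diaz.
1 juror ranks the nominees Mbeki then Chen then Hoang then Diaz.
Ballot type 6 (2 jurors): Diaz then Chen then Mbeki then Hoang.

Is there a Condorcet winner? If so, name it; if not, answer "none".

Check each pair by majority over 15 ballots:
Chen vs Hoang: Chen preferred on 1+5+1+2 = 9 ballots; Chen wins 9–6.
Chen vs Diaz: 1+5+1 = 7 for Chen, 8 for Diaz — Diaz by 8–7.
Chen vs Mbeki: 1+5+2 = 8 for Chen, 7 for Mbeki — Chen by 8–7.
Hoang vs Diaz: Hoang is ranked higher on 2+4+1+5+1 = 13 ballots, Diaz on 2. Hoang wins 13–2.
Hoang vs Mbeki: 3 to 12, Mbeki.
Diaz vs Mbeki: 1+2 = 3 for Diaz, 12 for Mbeki — Mbeki by 12–3.
No nominee is unbeaten: Chen loses to Diaz; Hoang loses to Chen; Diaz loses to Hoang; Mbeki loses to Chen. In particular Chen > Hoang > Diaz > Chen is a majority cycle — no Condorcet winner exists.

none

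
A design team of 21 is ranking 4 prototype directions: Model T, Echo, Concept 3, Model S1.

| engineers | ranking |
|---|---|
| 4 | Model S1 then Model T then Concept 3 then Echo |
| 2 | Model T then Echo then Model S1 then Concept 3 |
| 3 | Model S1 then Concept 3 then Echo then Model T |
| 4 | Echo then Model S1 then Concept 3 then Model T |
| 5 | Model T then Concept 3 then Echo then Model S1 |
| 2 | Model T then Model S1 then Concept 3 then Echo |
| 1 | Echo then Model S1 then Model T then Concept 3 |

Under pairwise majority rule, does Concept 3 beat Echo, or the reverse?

Ballots ranking Concept 3 above Echo: 4 + 3 + 5 + 2 = 14.
Ballots ranking Echo above Concept 3: 21 − 14 = 7.
Concept 3 wins the head-to-head 14–7.

Concept 3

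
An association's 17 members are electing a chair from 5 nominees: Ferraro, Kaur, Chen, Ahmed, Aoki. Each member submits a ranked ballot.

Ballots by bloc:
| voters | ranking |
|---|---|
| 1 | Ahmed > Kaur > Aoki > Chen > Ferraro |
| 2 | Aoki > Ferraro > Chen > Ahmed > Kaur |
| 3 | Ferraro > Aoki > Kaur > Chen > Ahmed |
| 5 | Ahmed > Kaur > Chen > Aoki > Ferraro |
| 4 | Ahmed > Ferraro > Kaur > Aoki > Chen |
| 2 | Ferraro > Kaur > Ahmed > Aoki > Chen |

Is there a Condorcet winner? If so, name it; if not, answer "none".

Ahmed

Check each pair by majority over 17 ballots:
Ferraro vs Kaur: Ferraro wins 11–6.
Ferraro vs Chen: Ferraro, 11–6.
Ferraro vs Ahmed: Ahmed wins 10–7.
Ferraro vs Aoki: 3+4+2 = 9 for Ferraro, 8 for Aoki — Ferraro by 9–8.
Kaur–Chen: Kaur 15–2.
Kaur vs Ahmed: Ahmed, 12–5.
Kaur vs Aoki: Kaur, 12–5.
Chen vs Ahmed: Chen is ranked higher on 2+3 = 5 ballots, Ahmed on 12. Ahmed wins 12–5.
Chen vs Aoki: Aoki wins 12–5.
Ahmed vs Aoki: Ahmed is ranked higher on 1+5+4+2 = 12 ballots, Aoki on 5. Ahmed wins 12–5.
Ahmed defeats every rival head-to-head and is the Condorcet winner.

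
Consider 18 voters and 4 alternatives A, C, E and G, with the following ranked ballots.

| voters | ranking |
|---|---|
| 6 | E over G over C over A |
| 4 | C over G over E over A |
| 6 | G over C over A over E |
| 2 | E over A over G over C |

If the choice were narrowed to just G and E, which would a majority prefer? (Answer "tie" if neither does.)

G

Ballots ranking G above E: 4 + 6 = 10.
Ballots ranking E above G: 18 − 10 = 8.
G wins the head-to-head 10–8.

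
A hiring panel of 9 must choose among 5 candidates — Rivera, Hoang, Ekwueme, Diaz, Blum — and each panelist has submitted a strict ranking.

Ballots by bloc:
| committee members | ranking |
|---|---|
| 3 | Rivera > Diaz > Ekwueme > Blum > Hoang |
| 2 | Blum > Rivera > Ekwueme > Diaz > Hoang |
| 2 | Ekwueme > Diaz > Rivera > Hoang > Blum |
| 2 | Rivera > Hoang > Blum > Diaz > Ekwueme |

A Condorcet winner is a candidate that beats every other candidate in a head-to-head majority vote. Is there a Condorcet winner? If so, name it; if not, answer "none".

Head-to-head results (9 committee members):
Rivera vs Hoang: Rivera preferred on 3+2+2+2 = 9 ballots; Rivera wins 9–0.
Rivera vs Ekwueme: Rivera wins 7–2.
Rivera vs Diaz: 3+2+2 = 7 for Rivera, 2 for Diaz — Rivera by 7–2.
Rivera vs Blum: Rivera wins 7–2.
Hoang–Ekwueme: Ekwueme 7–2.
Hoang vs Diaz: Diaz wins 7–2.
Hoang vs Blum: Blum wins 5–4.
Ekwueme vs Diaz: Ekwueme preferred on 2+2 = 4 ballots; Diaz wins 5–4.
Ekwueme–Blum: Ekwueme 5–4.
Diaz vs Blum: Diaz wins 5–4.
Rivera defeats every rival head-to-head and is the Condorcet winner.

Rivera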